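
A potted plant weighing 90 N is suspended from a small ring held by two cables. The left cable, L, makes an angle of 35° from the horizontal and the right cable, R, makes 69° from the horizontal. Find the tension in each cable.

T_L = 33.24 N, T_R = 75.98 N

ΣF_x = 0: −T_L·cos35° + T_R·cos69° = 0 → T_R = 2.28578·T_L.
ΣF_y = 0: T_L·sin35° + T_R·sin69° = 90.
Substitute: T_L·(0.573576 + 2.28578·0.93358) = 90 → T_L = 33.2406 ≈ 33.24 N.
Then T_R = 2.28578 × 33.2406 = 75.98 N.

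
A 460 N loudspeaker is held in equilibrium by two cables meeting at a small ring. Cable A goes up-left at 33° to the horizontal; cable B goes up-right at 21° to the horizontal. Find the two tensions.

ΣF_x = 0: −T_A·cos33° + T_B·cos21° = 0 → T_B = 0.898338·T_A.
ΣF_y = 0: T_A·sin33° + T_B·sin21° = 460.
Substitute: T_A·(0.544639 + 0.898338·0.358368) = 460 → T_A = 530.826 ≈ 530.8 N.
Then T_B = 0.898338 × 530.826 = 476.9 N.

T_A = 530.8 N, T_B = 476.9 N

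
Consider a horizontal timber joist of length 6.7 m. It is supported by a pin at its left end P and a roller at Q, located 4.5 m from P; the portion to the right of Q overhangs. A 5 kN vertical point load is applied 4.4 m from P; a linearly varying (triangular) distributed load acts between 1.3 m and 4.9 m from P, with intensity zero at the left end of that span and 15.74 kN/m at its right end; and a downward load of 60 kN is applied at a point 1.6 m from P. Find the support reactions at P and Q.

Resultant of the triangular load: ½ × 15.74 × 3.6 = 28.332 kN, acting at 3.7 m from P (one-third of the span from the peak).
Taking moments about P: Q_y·4.5 − 5·4.4 − (½·15.74·3.6)·3.7 − 60·1.6 = 0 → Q_y = 222.8284/4.5 = 49.5174 ≈ 49.52 kN.
ΣF_y = 0: P_y + 49.5174 − 5 − ½·15.74·3.6 − 60 = 0 → P_y = 43.81 kN.
ΣF_x = 0: no horizontal applied forces, so P_x = 0.

P_x = 0, P_y = 43.81 kN, Q_y = 49.52 kN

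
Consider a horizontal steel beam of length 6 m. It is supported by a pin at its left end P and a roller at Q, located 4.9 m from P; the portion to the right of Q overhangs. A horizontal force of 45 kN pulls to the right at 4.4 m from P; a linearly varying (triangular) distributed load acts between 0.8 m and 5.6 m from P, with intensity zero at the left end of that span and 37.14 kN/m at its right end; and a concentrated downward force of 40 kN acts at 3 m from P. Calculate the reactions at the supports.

P_x = -45.00 kN, P_y = 31.88 kN, Q_y = 97.25 kN

Resultant of the triangular load: ½ × 37.14 × 4.8 = 89.136 kN, acting at 4 m from P (one-third of the span from the peak).
Taking moments about P: Q_y·4.9 − (½·37.14·4.8)·4 − 40·3 = 0 → Q_y = 476.544/4.9 = 97.2539 ≈ 97.25 kN.
ΣF_y = 0: P_y + 97.2539 − ½·37.14·4.8 − 40 = 0 → P_y = 31.88 kN.
ΣF_x = 0: P_x + 45 = 0 → P_x = -45.00 kN.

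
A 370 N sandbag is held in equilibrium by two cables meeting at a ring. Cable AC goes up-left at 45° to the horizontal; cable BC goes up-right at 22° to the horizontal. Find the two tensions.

T_AC = 372.7 N, T_BC = 284.2 N

ΣF_x = 0: −T_AC·cos45° + T_BC·cos22° = 0 → T_BC = 0.762639·T_AC.
ΣF_y = 0: T_AC·sin45° + T_BC·sin22° = 370.
Substitute: T_AC·(0.707107 + 0.762639·0.374607) = 370 → T_AC = 372.684 ≈ 372.7 N.
Then T_BC = 0.762639 × 372.684 = 284.2 N.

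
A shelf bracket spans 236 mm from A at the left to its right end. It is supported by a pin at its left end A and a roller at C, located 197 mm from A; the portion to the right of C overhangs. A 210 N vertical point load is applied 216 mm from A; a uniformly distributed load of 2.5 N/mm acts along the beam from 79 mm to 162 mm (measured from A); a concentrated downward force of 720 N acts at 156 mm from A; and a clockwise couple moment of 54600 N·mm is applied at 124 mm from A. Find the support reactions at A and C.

Resultant of the distributed load: 2.5 × 83 = 207.5 N at 120.5 mm from A.
ΣM about A: C_y·197 − 210·216 − (2.5·83)·120.5 − 720·156 − 54600 = 0 → C_y = 237283.75/197 = 1204.49 ≈ 1204 N.
ΣF_y = 0: A_y + 1204.49 − 210 − 2.5·83 − 720 = 0 → A_y = -66.99 N.
ΣF_x = 0: no horizontal applied forces, so A_x = 0.

A_x = 0, A_y = -66.99 N, C_y = 1204 N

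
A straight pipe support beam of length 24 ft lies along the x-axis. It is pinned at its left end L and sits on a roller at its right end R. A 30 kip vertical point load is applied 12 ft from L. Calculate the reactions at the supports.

ΣM about L: R_y·24 − 30·12 = 0 → R_y = 360/24 = 15.00 kip.
ΣF_y = 0: L_y + 15 − 30 = 0 → L_y = 15.00 kip.
ΣF_x = 0: no horizontal applied forces, so L_x = 0.

L_x = 0, L_y = 15.00 kip, R_y = 15.00 kip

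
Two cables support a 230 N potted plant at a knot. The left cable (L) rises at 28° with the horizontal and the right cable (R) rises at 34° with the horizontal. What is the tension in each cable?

T_L = 216.0 N, T_R = 230.0 N

ΣF_x = 0: −T_L·cos28° + T_R·cos34° = 0 → T_R = 1.06503·T_L.
ΣF_y = 0: T_L·sin28° + T_R·sin34° = 230.
Substitute: T_L·(0.469472 + 1.06503·0.559193) = 230 → T_L = 215.956 ≈ 216.0 N.
Then T_R = 1.06503 × 215.956 = 230.0 N.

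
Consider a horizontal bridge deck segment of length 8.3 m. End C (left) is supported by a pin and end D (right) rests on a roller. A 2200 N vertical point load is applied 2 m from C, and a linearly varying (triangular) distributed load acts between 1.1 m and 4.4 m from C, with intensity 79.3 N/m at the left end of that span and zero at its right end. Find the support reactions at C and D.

Resultant of the triangular load: ½ × 79.3 × 3.3 = 130.845 N, acting at 2.2 m from C (one-third of the span from the peak).
Taking moments about C: D_y·8.3 − 2200·2 − (½·79.3·3.3)·2.2 = 0 → D_y = 4687.859/8.3 = 564.802 ≈ 564.8 N.
ΣF_y = 0: C_y + 564.802 − 2200 − ½·79.3·3.3 = 0 → C_y = 1766 N.
ΣF_x = 0: no horizontal applied forces, so C_x = 0.

C_x = 0, C_y = 1766 N, D_y = 564.8 N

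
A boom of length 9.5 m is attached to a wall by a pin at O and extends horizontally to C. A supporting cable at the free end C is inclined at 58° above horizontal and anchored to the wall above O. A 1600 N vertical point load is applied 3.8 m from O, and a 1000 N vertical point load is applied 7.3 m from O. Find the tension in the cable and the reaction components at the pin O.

ΣM about O: T·sin58°·9.5 − 1600·3.8 − 1000·7.3 = 0 → T = 13380/(9.5·0.848048) = 1660.78 ≈ 1661 N.
ΣF_x = 0: O_x − T·cos58° = 0 → O_x = 1660.78 × 0.529919 = 880.1 N.
ΣF_y = 0: O_y + T·sin58° − 1600 − 1000 = 0 → O_y = 2600 − 1660.78 × 0.848048 = 1192 N.

T = 1661 N, O_x = 880.1 N, O_y = 1192 N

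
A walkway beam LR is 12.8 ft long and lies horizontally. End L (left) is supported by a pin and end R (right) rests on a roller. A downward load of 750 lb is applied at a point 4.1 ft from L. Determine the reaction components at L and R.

ΣM about L: R_y·12.8 − 750·4.1 = 0 → R_y = 3075/12.8 = 240.234 ≈ 240.2 lb.
ΣF_y = 0: L_y + 240.234 − 750 = 0 → L_y = 509.8 lb.
ΣF_x = 0: no horizontal applied forces, so L_x = 0.

L_x = 0, L_y = 509.8 lb, R_y = 240.2 lb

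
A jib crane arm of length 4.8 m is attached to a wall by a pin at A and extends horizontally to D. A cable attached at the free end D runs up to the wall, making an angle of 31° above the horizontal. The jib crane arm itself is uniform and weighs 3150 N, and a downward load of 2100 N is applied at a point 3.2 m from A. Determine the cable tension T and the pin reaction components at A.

ΣM about A: T·sin31°·4.8 − 3150·2.4 − 2100·3.2 = 0 → T = 14280/(4.8·0.515038) = 5776.27 ≈ 5776 N.
ΣF_x = 0: A_x − T·cos31° = 0 → A_x = 5776.27 × 0.857167 = 4951 N.
ΣF_y = 0: A_y + T·sin31° − 3150 − 2100 = 0 → A_y = 5250 − 5776.27 × 0.515038 = 2275 N.

T = 5776 N, A_x = 4951 N, A_y = 2275 N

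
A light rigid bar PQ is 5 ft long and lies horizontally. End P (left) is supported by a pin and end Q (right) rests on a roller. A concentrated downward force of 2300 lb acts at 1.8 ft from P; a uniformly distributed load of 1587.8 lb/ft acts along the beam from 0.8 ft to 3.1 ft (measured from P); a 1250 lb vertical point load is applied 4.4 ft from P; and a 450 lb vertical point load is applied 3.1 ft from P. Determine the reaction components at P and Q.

P_x = 0, P_y = 4021 lb, Q_y = 3631 lb

Resultant of the distributed load: 1587.8 × 2.3 = 3651.94 lb at 1.95 ft from P.
Taking moments about P: Q_y·5 − 2300·1.8 − (1587.8·2.3)·1.95 − 1250·4.4 − 450·3.1 = 0 → Q_y = 18156.283/5 = 3631.26 ≈ 3631 lb.
ΣF_y = 0: P_y + 3631.26 − 2300 − 1587.8·2.3 − 1250 − 450 = 0 → P_y = 4021 lb.
ΣF_x = 0: no horizontal applied forces, so P_x = 0.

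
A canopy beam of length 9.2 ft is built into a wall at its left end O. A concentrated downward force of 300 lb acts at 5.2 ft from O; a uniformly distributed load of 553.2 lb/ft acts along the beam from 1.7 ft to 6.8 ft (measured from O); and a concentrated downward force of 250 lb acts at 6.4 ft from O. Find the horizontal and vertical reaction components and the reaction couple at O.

Resultant of the distributed load: 553.2 × 5.1 = 2821.32 lb at 4.25 ft from O.
ΣF_x = 0: O_x = 0.
ΣF_y = 0: O_y − 300 − 553.2·5.1 − 250 = 0 → O_y = 3371 lb.
ΣM about O: M_O − 300·5.2 − (553.2·5.1)·4.25 − 250·6.4 = 0 → M_O = 15150 lb·ft.

O_x = 0, O_y = 3371 lb, M_O = 15150 lb·ft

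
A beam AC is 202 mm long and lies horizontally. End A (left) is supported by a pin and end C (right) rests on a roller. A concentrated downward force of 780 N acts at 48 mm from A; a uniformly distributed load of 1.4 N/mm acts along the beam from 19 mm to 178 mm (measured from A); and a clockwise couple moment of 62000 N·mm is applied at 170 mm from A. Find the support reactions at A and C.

Resultant of the distributed load: 1.4 × 159 = 222.6 N at 98.5 mm from A.
Moments about A: C_y·202 − 780·48 − (1.4·159)·98.5 − 62000 = 0 → C_y = 121366.1/202 = 600.822 ≈ 600.8 N.
ΣF_y = 0: A_y + 600.822 − 780 − 1.4·159 = 0 → A_y = 401.8 N.
ΣF_x = 0: no horizontal applied forces, so A_x = 0.

A_x = 0, A_y = 401.8 N, C_y = 600.8 N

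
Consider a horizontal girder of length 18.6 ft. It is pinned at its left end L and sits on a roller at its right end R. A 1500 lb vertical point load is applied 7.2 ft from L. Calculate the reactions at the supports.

Moments about L: R_y·18.6 − 1500·7.2 = 0 → R_y = 10800/18.6 = 580.645 ≈ 580.6 lb.
ΣF_y = 0: L_y + 580.645 − 1500 = 0 → L_y = 919.4 lb.
ΣF_x = 0: no horizontal applied forces, so L_x = 0.

L_x = 0, L_y = 919.4 lb, R_y = 580.6 lb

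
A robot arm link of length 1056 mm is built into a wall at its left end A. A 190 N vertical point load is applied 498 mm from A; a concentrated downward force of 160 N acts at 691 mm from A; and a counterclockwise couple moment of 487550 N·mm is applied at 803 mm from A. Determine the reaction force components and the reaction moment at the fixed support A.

ΣF_x = 0: A_x = 0.
ΣF_y = 0: A_y − 190 − 160 = 0 → A_y = 350.0 N.
ΣM about A: M_A − 190·498 − 160·691 + 487550 = 0 → M_A = -282400 N·mm.

A_x = 0, A_y = 350.0 N, M_A = -282400 N·mm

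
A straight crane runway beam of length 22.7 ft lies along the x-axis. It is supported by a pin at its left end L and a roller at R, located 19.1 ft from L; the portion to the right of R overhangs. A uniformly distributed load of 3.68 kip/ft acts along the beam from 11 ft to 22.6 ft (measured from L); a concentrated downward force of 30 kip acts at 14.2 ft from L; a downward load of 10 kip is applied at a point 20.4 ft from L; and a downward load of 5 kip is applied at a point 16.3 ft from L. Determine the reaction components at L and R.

L_x = 0, L_y = 12.89 kip, R_y = 74.80 kip

Resultant of the distributed load: 3.68 × 11.6 = 42.688 kip at 16.8 ft from L.
Moments about L: R_y·19.1 − (3.68·11.6)·16.8 − 30·14.2 − 10·20.4 − 5·16.3 = 0 → R_y = 1428.6584/19.1 = 74.7989 ≈ 74.80 kip.
ΣF_y = 0: L_y + 74.7989 − 3.68·11.6 − 30 − 10 − 5 = 0 → L_y = 12.89 kip.
ΣF_x = 0: no horizontal applied forces, so L_x = 0.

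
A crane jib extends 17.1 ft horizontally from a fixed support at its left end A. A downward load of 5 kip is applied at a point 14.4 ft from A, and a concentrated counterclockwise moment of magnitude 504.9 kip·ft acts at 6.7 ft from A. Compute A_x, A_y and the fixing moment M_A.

ΣF_x = 0: A_x = 0.
ΣF_y = 0: A_y − 5 = 0 → A_y = 5.000 kip.
ΣM about A: M_A − 5·14.4 + 504.9 = 0 → M_A = -432.9 kip·ft.

A_x = 0, A_y = 5.000 kip, M_A = -432.9 kip·ft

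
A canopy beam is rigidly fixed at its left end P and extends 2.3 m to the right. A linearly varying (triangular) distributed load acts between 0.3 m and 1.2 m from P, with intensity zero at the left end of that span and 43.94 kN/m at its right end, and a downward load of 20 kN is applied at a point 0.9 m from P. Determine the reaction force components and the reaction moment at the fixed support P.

P_x = 0, P_y = 39.77 kN, M_P = 35.80 kN·m

Resultant of the triangular load: ½ × 43.94 × 0.9 = 19.773 kN, acting at 0.9 m from P (one-third of the span from the peak).
ΣF_x = 0: P_x = 0.
ΣF_y = 0: P_y − ½·43.94·0.9 − 20 = 0 → P_y = 39.77 kN.
ΣM about P: M_P − (½·43.94·0.9)·0.9 − 20·0.9 = 0 → M_P = 35.80 kN·m.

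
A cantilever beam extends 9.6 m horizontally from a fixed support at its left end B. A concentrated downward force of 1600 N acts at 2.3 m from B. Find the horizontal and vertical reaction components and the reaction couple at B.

ΣF_x = 0: B_x = 0.
ΣF_y = 0: B_y − 1600 = 0 → B_y = 1600 N.
ΣM about B: M_B − 1600·2.3 = 0 → M_B = 3680 N·m.

B_x = 0, B_y = 1600 N, M_B = 3680 N·m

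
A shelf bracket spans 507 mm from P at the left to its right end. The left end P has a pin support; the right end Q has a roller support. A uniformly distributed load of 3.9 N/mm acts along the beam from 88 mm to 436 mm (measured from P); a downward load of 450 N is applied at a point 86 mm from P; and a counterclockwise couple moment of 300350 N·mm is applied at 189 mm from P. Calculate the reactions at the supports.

Resultant of the distributed load: 3.9 × 348 = 1357.2 N at 262 mm from P.
Moments about P: Q_y·507 − (3.9·348)·262 − 450·86 + 300350 = 0 → Q_y = 93936.4/507 = 185.279 ≈ 185.3 N.
ΣF_y = 0: P_y + 185.279 − 3.9·348 − 450 = 0 → P_y = 1622 N.
ΣF_x = 0: no horizontal applied forces, so P_x = 0.

P_x = 0, P_y = 1622 N, Q_y = 185.3 N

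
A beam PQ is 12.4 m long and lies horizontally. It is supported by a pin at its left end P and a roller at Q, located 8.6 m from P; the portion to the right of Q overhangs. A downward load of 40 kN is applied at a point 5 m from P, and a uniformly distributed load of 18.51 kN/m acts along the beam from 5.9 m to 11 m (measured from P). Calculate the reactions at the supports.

Resultant of the distributed load: 18.51 × 5.1 = 94.401 kN at 8.45 m from P.
Moments about P: Q_y·8.6 − 40·5 − (18.51·5.1)·8.45 = 0 → Q_y = 997.68845/8.6 = 116.01 ≈ 116.0 kN.
ΣF_y = 0: P_y + 116.01 − 40 − 18.51·5.1 = 0 → P_y = 18.39 kN.
ΣF_x = 0: no horizontal applied forces, so P_x = 0.

P_x = 0, P_y = 18.39 kN, Q_y = 116.0 kN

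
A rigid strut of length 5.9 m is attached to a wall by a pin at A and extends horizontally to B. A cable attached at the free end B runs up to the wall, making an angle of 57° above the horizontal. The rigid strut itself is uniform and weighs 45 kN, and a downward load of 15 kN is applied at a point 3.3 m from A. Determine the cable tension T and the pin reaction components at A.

ΣM about A: T·sin57°·5.9 − 45·2.95 − 15·3.3 = 0 → T = 182.25/(5.9·0.838671) = 36.8319 ≈ 36.83 kN.
ΣF_x = 0: A_x − T·cos57° = 0 → A_x = 36.8319 × 0.544639 = 20.06 kN.
ΣF_y = 0: A_y + T·sin57° − 45 − 15 = 0 → A_y = 60 − 36.8319 × 0.838671 = 29.11 kN.

T = 36.83 kN, A_x = 20.06 kN, A_y = 29.11 kN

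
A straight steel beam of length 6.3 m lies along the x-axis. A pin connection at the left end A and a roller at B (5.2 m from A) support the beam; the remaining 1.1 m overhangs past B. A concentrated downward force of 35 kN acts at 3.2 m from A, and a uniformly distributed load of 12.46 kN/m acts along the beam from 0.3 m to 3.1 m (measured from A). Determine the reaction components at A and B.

A_x = 0, A_y = 36.94 kN, B_y = 32.94 kN

Resultant of the distributed load: 12.46 × 2.8 = 34.888 kN at 1.7 m from A.
Taking moments about A: B_y·5.2 − 35·3.2 − (12.46·2.8)·1.7 = 0 → B_y = 171.3096/5.2 = 32.9442 ≈ 32.94 kN.
ΣF_y = 0: A_y + 32.9442 − 35 − 12.46·2.8 = 0 → A_y = 36.94 kN.
ΣF_x = 0: no horizontal applied forces, so A_x = 0.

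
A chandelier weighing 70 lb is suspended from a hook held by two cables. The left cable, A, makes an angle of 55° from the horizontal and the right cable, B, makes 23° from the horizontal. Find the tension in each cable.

T_A = 65.87 lb, T_B = 41.05 lb

ΣF_x = 0: −T_A·cos55° + T_B·cos23° = 0 → T_B = 0.623111·T_A.
ΣF_y = 0: T_A·sin55° + T_B·sin23° = 70.
Substitute: T_A·(0.819152 + 0.623111·0.390731) = 70 → T_A = 65.8749 ≈ 65.87 lb.
Then T_B = 0.623111 × 65.8749 = 41.05 lb.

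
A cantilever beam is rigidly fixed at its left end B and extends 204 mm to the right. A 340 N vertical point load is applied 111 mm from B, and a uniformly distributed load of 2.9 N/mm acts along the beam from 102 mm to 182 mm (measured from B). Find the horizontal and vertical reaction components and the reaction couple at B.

Resultant of the distributed load: 2.9 × 80 = 232 N at 142 mm from B.
ΣF_x = 0: B_x = 0.
ΣF_y = 0: B_y − 340 − 2.9·80 = 0 → B_y = 572.0 N.
ΣM about B: M_B − 340·111 − (2.9·80)·142 = 0 → M_B = 70680 N·mm.

B_x = 0, B_y = 572.0 N, M_B = 70680 N·mm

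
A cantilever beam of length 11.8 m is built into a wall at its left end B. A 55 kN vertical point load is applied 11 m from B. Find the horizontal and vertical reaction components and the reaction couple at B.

B_x = 0, B_y = 55.00 kN, M_B = 605.0 kN·m

ΣF_x = 0: B_x = 0.
ΣF_y = 0: B_y − 55 = 0 → B_y = 55.00 kN.
ΣM about B: M_B − 55·11 = 0 → M_B = 605.0 kN·m.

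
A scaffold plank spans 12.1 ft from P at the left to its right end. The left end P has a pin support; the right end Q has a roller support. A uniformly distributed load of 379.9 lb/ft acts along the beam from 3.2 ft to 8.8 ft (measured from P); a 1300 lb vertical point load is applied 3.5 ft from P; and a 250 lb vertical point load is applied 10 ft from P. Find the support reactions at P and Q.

P_x = 0, P_y = 2040 lb, Q_y = 1638 lb

Resultant of the distributed load: 379.9 × 5.6 = 2127.44 lb at 6 ft from P.
Moments about P: Q_y·12.1 − (379.9·5.6)·6 − 1300·3.5 − 250·10 = 0 → Q_y = 19814.64/12.1 = 1637.57 ≈ 1638 lb.
ΣF_y = 0: P_y + 1637.57 − 379.9·5.6 − 1300 − 250 = 0 → P_y = 2040 lb.
ΣF_x = 0: no horizontal applied forces, so P_x = 0.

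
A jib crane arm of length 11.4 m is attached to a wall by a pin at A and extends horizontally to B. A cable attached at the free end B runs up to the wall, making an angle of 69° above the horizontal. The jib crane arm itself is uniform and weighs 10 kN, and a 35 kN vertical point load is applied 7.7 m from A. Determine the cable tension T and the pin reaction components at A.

ΣM about A: T·sin69°·11.4 − 10·5.7 − 35·7.7 = 0 → T = 326.5/(11.4·0.93358) = 30.678 ≈ 30.68 kN.
ΣF_x = 0: A_x − T·cos69° = 0 → A_x = 30.678 × 0.358368 = 10.99 kN.
ΣF_y = 0: A_y + T·sin69° − 10 − 35 = 0 → A_y = 45 − 30.678 × 0.93358 = 16.36 kN.

T = 30.68 kN, A_x = 10.99 kN, A_y = 16.36 kN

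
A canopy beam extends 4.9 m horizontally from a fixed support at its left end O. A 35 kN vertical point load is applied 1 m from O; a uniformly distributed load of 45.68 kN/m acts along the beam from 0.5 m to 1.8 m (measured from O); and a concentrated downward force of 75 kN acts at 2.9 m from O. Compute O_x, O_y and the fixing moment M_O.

O_x = 0, O_y = 169.4 kN, M_O = 320.8 kN·m

Resultant of the distributed load: 45.68 × 1.3 = 59.384 kN at 1.15 m from O.
ΣF_x = 0: O_x = 0.
ΣF_y = 0: O_y − 35 − 45.68·1.3 − 75 = 0 → O_y = 169.4 kN.
ΣM about O: M_O − 35·1 − (45.68·1.3)·1.15 − 75·2.9 = 0 → M_O = 320.8 kN·m.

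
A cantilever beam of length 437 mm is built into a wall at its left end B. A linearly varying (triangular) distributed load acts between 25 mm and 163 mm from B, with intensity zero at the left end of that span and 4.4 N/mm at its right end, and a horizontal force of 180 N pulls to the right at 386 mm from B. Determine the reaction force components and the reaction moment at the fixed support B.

B_x = -180.0 N, B_y = 303.6 N, M_B = 35520 N·mm

Resultant of the triangular load: ½ × 4.4 × 138 = 303.6 N, acting at 117 mm from B (one-third of the span from the peak).
ΣF_x = 0: B_x + 180 = 0 → B_x = -180.0 N.
ΣF_y = 0: B_y − ½·4.4·138 = 0 → B_y = 303.6 N.
ΣM about B: M_B − (½·4.4·138)·117 = 0 → M_B = 35520 N·mm.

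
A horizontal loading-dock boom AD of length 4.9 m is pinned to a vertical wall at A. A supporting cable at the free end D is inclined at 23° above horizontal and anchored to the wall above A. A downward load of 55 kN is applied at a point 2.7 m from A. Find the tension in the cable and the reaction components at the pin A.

ΣM about A: T·sin23°·4.9 − 55·2.7 = 0 → T = 148.5/(4.9·0.390731) = 77.5626 ≈ 77.56 kN.
ΣF_x = 0: A_x − T·cos23° = 0 → A_x = 77.5626 × 0.920505 = 71.40 kN.
ΣF_y = 0: A_y + T·sin23° − 55 = 0 → A_y = 55 − 77.5626 × 0.390731 = 24.69 kN.

T = 77.56 kN, A_x = 71.40 kN, A_y = 24.69 kN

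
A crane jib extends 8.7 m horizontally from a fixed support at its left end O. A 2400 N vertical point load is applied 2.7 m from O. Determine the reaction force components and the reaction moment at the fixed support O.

ΣF_x = 0: O_x = 0.
ΣF_y = 0: O_y − 2400 = 0 → O_y = 2400 N.
ΣM about O: M_O − 2400·2.7 = 0 → M_O = 6480 N·m.

O_x = 0, O_y = 2400 N, M_O = 6480 N·m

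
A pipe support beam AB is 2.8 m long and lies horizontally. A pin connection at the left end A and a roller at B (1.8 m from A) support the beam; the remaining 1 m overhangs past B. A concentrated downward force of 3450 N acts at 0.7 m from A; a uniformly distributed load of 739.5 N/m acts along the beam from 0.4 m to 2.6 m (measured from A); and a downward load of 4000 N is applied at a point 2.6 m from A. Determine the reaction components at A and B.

Resultant of the distributed load: 739.5 × 2.2 = 1626.9 N at 1.5 m from A.
ΣM about A: B_y·1.8 − 3450·0.7 − (739.5·2.2)·1.5 − 4000·2.6 = 0 → B_y = 15255.35/1.8 = 8475.19 ≈ 8475 N.
ΣF_y = 0: A_y + 8475.19 − 3450 − 739.5·2.2 − 4000 = 0 → A_y = 601.7 N.
ΣF_x = 0: no horizontal applied forces, so A_x = 0.

A_x = 0, A_y = 601.7 N, B_y = 8475 N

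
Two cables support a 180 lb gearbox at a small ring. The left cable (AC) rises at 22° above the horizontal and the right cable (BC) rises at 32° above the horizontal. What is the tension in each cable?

ΣF_x = 0: −T_AC·cos22° + T_BC·cos32° = 0 → T_BC = 1.09332·T_AC.
ΣF_y = 0: T_AC·sin22° + T_BC·sin32° = 180.
Substitute: T_AC·(0.374607 + 1.09332·0.529919) = 180 → T_AC = 188.684 ≈ 188.7 lb.
Then T_BC = 1.09332 × 188.684 = 206.3 lb.

T_AC = 188.7 lb, T_BC = 206.3 lb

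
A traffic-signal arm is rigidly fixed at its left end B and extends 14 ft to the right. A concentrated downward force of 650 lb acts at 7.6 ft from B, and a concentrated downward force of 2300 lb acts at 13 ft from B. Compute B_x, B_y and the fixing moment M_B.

B_x = 0, B_y = 2950 lb, M_B = 34840 lb·ft

ΣF_x = 0: B_x = 0.
ΣF_y = 0: B_y − 650 − 2300 = 0 → B_y = 2950 lb.
ΣM about B: M_B − 650·7.6 − 2300·13 = 0 → M_B = 34840 lb·ft.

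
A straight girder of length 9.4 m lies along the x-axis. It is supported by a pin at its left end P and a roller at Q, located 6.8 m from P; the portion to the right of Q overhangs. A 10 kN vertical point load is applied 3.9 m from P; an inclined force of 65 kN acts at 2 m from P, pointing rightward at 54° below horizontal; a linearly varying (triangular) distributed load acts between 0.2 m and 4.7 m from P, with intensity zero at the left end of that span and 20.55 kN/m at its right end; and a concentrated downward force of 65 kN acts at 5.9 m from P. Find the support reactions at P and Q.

Resultant of the triangular load: ½ × 20.55 × 4.5 = 46.2375 kN, acting at 3.2 m from P (one-third of the span from the peak).
ΣM about P: Q_y·6.8 − 10·3.9 − 65·sin54°·2 − (½·20.55·4.5)·3.2 − 65·5.9 = 0 → Q_y = 675.632/6.8 = 99.3576 ≈ 99.36 kN.
ΣF_y = 0: P_y + 99.3576 − 10 − 65·sin54° − ½·20.55·4.5 − 65 = 0 → P_y = 74.47 kN.
ΣF_x = 0: P_x + 65·cos54° = 0 → P_x = -38.21 kN.

P_x = -38.21 kN, P_y = 74.47 kN, Q_y = 99.36 kN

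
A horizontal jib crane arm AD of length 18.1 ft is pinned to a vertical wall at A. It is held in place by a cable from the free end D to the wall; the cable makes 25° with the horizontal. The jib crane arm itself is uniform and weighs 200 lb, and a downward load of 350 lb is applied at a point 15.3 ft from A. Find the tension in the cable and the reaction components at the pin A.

T = 936.7 lb, A_x = 848.9 lb, A_y = 154.1 lb

ΣM about A: T·sin25°·18.1 − 200·9.05 − 350·15.3 = 0 → T = 7165/(18.1·0.422618) = 936.677 ≈ 936.7 lb.
ΣF_x = 0: A_x − T·cos25° = 0 → A_x = 936.677 × 0.906308 = 848.9 lb.
ΣF_y = 0: A_y + T·sin25° − 200 − 350 = 0 → A_y = 550 − 936.677 × 0.422618 = 154.1 lb.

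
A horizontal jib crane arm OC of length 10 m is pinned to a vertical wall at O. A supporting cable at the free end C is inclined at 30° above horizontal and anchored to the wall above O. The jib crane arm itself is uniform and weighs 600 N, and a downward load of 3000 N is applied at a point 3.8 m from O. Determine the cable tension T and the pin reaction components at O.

ΣM about O: T·sin30°·10 − 600·5 − 3000·3.8 = 0 → T = 14400/(10·0.5) = 2880 N.
ΣF_x = 0: O_x − T·cos30° = 0 → O_x = 2880 × 0.866025 = 2494 N.
ΣF_y = 0: O_y + T·sin30° − 600 − 3000 = 0 → O_y = 3600 − 2880 × 0.5 = 2160 N.

T = 2880 N, O_x = 2494 N, O_y = 2160 N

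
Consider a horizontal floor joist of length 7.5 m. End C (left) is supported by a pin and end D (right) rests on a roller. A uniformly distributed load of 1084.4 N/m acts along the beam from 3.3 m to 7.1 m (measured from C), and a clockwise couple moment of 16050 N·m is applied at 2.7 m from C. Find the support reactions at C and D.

Resultant of the distributed load: 1084.4 × 3.8 = 4120.72 N at 5.2 m from C.
ΣM about C: D_y·7.5 − (1084.4·3.8)·5.2 − 16050 = 0 → D_y = 37477.744/7.5 = 4997.03 ≈ 4997 N.
ΣF_y = 0: C_y + 4997.03 − 1084.4·3.8 = 0 → C_y = -876.3 N.
ΣF_x = 0: no horizontal applied forces, so C_x = 0.

C_x = 0, C_y = -876.3 N, D_y = 4997 N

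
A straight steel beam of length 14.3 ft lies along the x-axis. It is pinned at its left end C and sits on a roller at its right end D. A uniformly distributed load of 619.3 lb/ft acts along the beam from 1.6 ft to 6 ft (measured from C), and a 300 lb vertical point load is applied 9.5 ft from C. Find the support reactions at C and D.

C_x = 0, C_y = 2102 lb, D_y = 923.4 lb

Resultant of the distributed load: 619.3 × 4.4 = 2724.92 lb at 3.8 ft from C.
Moments about C: D_y·14.3 − (619.3·4.4)·3.8 − 300·9.5 = 0 → D_y = 13204.696/14.3 = 923.405 ≈ 923.4 lb.
ΣF_y = 0: C_y + 923.405 − 619.3·4.4 − 300 = 0 → C_y = 2102 lb.
ΣF_x = 0: no horizontal applied forces, so C_x = 0.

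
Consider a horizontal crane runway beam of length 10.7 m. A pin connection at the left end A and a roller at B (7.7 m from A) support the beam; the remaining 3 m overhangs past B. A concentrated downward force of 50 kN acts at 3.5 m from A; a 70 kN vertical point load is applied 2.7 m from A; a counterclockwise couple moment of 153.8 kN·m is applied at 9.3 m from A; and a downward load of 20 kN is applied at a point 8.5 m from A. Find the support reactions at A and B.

A_x = 0, A_y = 90.62 kN, B_y = 49.38 kN

Moments about A: B_y·7.7 − 50·3.5 − 70·2.7 + 153.8 − 20·8.5 = 0 → B_y = 380.2/7.7 = 49.3766 ≈ 49.38 kN.
ΣF_y = 0: A_y + 49.3766 − 50 − 70 − 20 = 0 → A_y = 90.62 kN.
ΣF_x = 0: no horizontal applied forces, so A_x = 0.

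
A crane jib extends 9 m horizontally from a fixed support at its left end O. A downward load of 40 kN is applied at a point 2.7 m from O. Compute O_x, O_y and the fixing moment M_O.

O_x = 0, O_y = 40.00 kN, M_O = 108.0 kN·m

ΣF_x = 0: O_x = 0.
ΣF_y = 0: O_y − 40 = 0 → O_y = 40.00 kN.
ΣM about O: M_O − 40·2.7 = 0 → M_O = 108.0 kN·m.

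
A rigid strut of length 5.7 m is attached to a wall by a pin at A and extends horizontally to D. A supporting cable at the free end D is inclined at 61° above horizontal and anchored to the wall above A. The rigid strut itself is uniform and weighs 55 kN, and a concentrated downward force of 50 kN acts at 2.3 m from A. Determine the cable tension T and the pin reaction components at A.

T = 54.51 kN, A_x = 26.43 kN, A_y = 57.32 kN

ΣM about A: T·sin61°·5.7 − 55·2.85 − 50·2.3 = 0 → T = 271.75/(5.7·0.87462) = 54.5099 ≈ 54.51 kN.
ΣF_x = 0: A_x − T·cos61° = 0 → A_x = 54.5099 × 0.48481 = 26.43 kN.
ΣF_y = 0: A_y + T·sin61° − 55 − 50 = 0 → A_y = 105 − 54.5099 × 0.87462 = 57.32 kN.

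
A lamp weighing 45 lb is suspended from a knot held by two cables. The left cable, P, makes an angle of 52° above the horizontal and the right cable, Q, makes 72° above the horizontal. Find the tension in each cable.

T_P = 16.77 lb, T_Q = 33.42 lb

ΣF_x = 0: −T_P·cos52° + T_Q·cos72° = 0 → T_Q = 1.99232·T_P.
ΣF_y = 0: T_P·sin52° + T_Q·sin72° = 45.
Substitute: T_P·(0.788011 + 1.99232·0.951057) = 45 → T_P = 16.7734 ≈ 16.77 lb.
Then T_Q = 1.99232 × 16.7734 = 33.42 lb.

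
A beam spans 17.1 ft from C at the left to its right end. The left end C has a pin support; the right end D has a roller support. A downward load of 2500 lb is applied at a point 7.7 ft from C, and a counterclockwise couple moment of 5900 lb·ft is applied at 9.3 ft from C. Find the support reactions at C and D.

Taking moments about C: D_y·17.1 − 2500·7.7 + 5900 = 0 → D_y = 13350/17.1 = 780.702 ≈ 780.7 lb.
ΣF_y = 0: C_y + 780.702 − 2500 = 0 → C_y = 1719 lb.
ΣF_x = 0: no horizontal applied forces, so C_x = 0.

C_x = 0, C_y = 1719 lb, D_y = 780.7 lb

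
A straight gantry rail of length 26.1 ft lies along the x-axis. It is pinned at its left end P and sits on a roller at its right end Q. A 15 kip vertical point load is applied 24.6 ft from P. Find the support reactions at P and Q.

Taking moments about P: Q_y·26.1 − 15·24.6 = 0 → Q_y = 369/26.1 = 14.1379 ≈ 14.14 kip.
ΣF_y = 0: P_y + 14.1379 − 15 = 0 → P_y = 0.8621 kip.
ΣF_x = 0: no horizontal applied forces, so P_x = 0.

P_x = 0, P_y = 0.8621 kip, Q_y = 14.14 kip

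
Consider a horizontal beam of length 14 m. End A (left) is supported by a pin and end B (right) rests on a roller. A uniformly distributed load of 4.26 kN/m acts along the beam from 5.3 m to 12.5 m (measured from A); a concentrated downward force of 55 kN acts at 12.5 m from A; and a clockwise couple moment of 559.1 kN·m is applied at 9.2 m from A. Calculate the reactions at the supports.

A_x = 0, A_y = -22.87 kN, B_y = 108.5 kN

Resultant of the distributed load: 4.26 × 7.2 = 30.672 kN at 8.9 m from A.
ΣM about A: B_y·14 − (4.26·7.2)·8.9 − 55·12.5 − 559.1 = 0 → B_y = 1519.5808/14 = 108.541 ≈ 108.5 kN.
ΣF_y = 0: A_y + 108.541 − 4.26·7.2 − 55 = 0 → A_y = -22.87 kN.
ΣF_x = 0: no horizontal applied forces, so A_x = 0.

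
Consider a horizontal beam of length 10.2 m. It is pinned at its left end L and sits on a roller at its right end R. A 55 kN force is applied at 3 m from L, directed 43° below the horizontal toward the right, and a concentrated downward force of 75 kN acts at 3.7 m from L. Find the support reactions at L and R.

Moments about L: R_y·10.2 − 55·sin43°·3 − 75·3.7 = 0 → R_y = 390.03/10.2 = 38.2382 ≈ 38.24 kN.
ΣF_y = 0: L_y + 38.2382 − 55·sin43° − 75 = 0 → L_y = 74.27 kN.
ΣF_x = 0: L_x + 55·cos43° = 0 → L_x = -40.22 kN.

L_x = -40.22 kN, L_y = 74.27 kN, R_y = 38.24 kN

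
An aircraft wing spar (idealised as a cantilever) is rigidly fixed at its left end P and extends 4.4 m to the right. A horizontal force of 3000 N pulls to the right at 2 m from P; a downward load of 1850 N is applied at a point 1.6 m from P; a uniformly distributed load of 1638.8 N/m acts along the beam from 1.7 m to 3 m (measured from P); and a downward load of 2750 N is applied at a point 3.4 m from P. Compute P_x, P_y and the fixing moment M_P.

Resultant of the distributed load: 1638.8 × 1.3 = 2130.44 N at 2.35 m from P.
ΣF_x = 0: P_x + 3000 = 0 → P_x = -3000 N.
ΣF_y = 0: P_y − 1850 − 1638.8·1.3 − 2750 = 0 → P_y = 6730 N.
ΣM about P: M_P − 1850·1.6 − (1638.8·1.3)·2.35 − 2750·3.4 = 0 → M_P = 17320 N·m.

P_x = -3000 N, P_y = 6730 N, M_P = 17320 N·m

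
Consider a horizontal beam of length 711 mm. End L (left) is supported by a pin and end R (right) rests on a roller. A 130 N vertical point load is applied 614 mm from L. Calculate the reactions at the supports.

L_x = 0, L_y = 17.74 N, R_y = 112.3 N

ΣM about L: R_y·711 − 130·614 = 0 → R_y = 79820/711 = 112.264 ≈ 112.3 N.
ΣF_y = 0: L_y + 112.264 − 130 = 0 → L_y = 17.74 N.
ΣF_x = 0: no horizontal applied forces, so L_x = 0.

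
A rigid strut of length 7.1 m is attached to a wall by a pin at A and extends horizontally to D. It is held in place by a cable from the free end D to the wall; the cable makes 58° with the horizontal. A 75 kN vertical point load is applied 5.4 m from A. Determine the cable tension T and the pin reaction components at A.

T = 67.26 kN, A_x = 35.64 kN, A_y = 17.96 kN

ΣM about A: T·sin58°·7.1 − 75·5.4 = 0 → T = 405/(7.1·0.848048) = 67.263 ≈ 67.26 kN.
ΣF_x = 0: A_x − T·cos58° = 0 → A_x = 67.263 × 0.529919 = 35.64 kN.
ΣF_y = 0: A_y + T·sin58° − 75 = 0 → A_y = 75 − 67.263 × 0.848048 = 17.96 kN.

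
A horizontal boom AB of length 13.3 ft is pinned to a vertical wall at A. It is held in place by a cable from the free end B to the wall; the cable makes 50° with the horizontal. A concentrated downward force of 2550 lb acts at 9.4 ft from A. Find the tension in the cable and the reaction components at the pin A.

ΣM about A: T·sin50°·13.3 − 2550·9.4 = 0 → T = 23970/(13.3·0.766044) = 2352.68 ≈ 2353 lb.
ΣF_x = 0: A_x − T·cos50° = 0 → A_x = 2352.68 × 0.642788 = 1512 lb.
ΣF_y = 0: A_y + T·sin50° − 2550 = 0 → A_y = 2550 − 2352.68 × 0.766044 = 747.7 lb.

T = 2353 lb, A_x = 1512 lb, A_y = 747.7 lb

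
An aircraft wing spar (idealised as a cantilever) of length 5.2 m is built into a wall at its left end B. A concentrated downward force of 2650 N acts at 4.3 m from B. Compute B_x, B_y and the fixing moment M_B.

ΣF_x = 0: B_x = 0.
ΣF_y = 0: B_y − 2650 = 0 → B_y = 2650 N.
ΣM about B: M_B − 2650·4.3 = 0 → M_B = 11400 N·m.

B_x = 0, B_y = 2650 N, M_B = 11400 N·m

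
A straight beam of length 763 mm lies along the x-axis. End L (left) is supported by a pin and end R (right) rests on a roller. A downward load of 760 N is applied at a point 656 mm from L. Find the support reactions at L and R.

L_x = 0, L_y = 106.6 N, R_y = 653.4 N

Taking moments about L: R_y·763 − 760·656 = 0 → R_y = 498560/763 = 653.421 ≈ 653.4 N.
ΣF_y = 0: L_y + 653.421 − 760 = 0 → L_y = 106.6 N.
ΣF_x = 0: no horizontal applied forces, so L_x = 0.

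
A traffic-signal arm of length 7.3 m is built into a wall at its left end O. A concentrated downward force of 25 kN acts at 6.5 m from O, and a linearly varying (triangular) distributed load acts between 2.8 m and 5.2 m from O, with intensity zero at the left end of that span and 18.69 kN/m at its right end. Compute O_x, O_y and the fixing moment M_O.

Resultant of the triangular load: ½ × 18.69 × 2.4 = 22.428 kN, acting at 4.4 m from O (one-third of the span from the peak).
ΣF_x = 0: O_x = 0.
ΣF_y = 0: O_y − 25 − ½·18.69·2.4 = 0 → O_y = 47.43 kN.
ΣM about O: M_O − 25·6.5 − (½·18.69·2.4)·4.4 = 0 → M_O = 261.2 kN·m.

O_x = 0, O_y = 47.43 kN, M_O = 261.2 kN·m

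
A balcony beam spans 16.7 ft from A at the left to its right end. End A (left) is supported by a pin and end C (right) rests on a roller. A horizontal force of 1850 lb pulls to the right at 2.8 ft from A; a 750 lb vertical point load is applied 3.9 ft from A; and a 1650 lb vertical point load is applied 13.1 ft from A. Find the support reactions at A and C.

ΣM about A: C_y·16.7 − 750·3.9 − 1650·13.1 = 0 → C_y = 24540/16.7 = 1469.46 ≈ 1469 lb.
ΣF_y = 0: A_y + 1469.46 − 750 − 1650 = 0 → A_y = 930.5 lb.
ΣF_x = 0: A_x + 1850 = 0 → A_x = -1850 lb.

A_x = -1850 lb, A_y = 930.5 lb, C_y = 1469 lb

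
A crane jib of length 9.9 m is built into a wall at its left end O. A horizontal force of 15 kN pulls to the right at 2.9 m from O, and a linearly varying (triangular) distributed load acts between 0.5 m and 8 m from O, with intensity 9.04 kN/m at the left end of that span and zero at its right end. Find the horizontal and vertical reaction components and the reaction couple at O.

O_x = -15.00 kN, O_y = 33.90 kN, M_O = 101.7 kN·m

Resultant of the triangular load: ½ × 9.04 × 7.5 = 33.9 kN, acting at 3 m from O (one-third of the span from the peak).
ΣF_x = 0: O_x + 15 = 0 → O_x = -15.00 kN.
ΣF_y = 0: O_y − ½·9.04·7.5 = 0 → O_y = 33.90 kN.
ΣM about O: M_O − (½·9.04·7.5)·3 = 0 → M_O = 101.7 kN·m.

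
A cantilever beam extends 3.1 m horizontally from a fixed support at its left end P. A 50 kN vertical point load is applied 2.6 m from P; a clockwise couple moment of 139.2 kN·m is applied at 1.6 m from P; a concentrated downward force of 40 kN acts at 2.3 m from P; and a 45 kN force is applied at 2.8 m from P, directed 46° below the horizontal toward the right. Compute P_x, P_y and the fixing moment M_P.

P_x = -31.26 kN, P_y = 122.4 kN, M_P = 451.8 kN·m

ΣF_x = 0: P_x + 45·cos46° = 0 → P_x = -31.26 kN.
ΣF_y = 0: P_y − 50 − 40 − 45·sin46° = 0 → P_y = 122.4 kN.
ΣM about P: M_P − 50·2.6 − 139.2 − 40·2.3 − 45·sin46°·2.8 = 0 → M_P = 451.8 kN·m.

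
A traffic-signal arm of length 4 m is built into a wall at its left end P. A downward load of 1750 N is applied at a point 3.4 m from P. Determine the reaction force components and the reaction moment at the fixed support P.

ΣF_x = 0: P_x = 0.
ΣF_y = 0: P_y − 1750 = 0 → P_y = 1750 N.
ΣM about P: M_P − 1750·3.4 = 0 → M_P = 5950 N·m.

P_x = 0, P_y = 1750 N, M_P = 5950 N·m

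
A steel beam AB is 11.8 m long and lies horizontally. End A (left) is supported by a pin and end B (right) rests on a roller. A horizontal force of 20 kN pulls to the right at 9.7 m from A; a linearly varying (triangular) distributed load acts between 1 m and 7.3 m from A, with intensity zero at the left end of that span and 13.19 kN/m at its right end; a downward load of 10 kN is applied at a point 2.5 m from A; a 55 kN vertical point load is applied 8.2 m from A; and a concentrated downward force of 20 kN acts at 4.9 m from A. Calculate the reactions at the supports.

A_x = -20.00 kN, A_y = 59.59 kN, B_y = 66.95 kN

Resultant of the triangular load: ½ × 13.19 × 6.3 = 41.5485 kN, acting at 5.2 m from A (one-third of the span from the peak).
Moments about A: B_y·11.8 − (½·13.19·6.3)·5.2 − 10·2.5 − 55·8.2 − 20·4.9 = 0 → B_y = 790.0522/11.8 = 66.9536 ≈ 66.95 kN.
ΣF_y = 0: A_y + 66.9536 − ½·13.19·6.3 − 10 − 55 − 20 = 0 → A_y = 59.59 kN.
ΣF_x = 0: A_x + 20 = 0 → A_x = -20.00 kN.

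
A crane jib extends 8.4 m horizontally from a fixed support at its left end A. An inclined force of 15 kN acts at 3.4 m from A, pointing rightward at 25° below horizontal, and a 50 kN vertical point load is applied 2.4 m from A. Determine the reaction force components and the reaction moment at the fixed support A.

ΣF_x = 0: A_x + 15·cos25° = 0 → A_x = -13.59 kN.
ΣF_y = 0: A_y − 15·sin25° − 50 = 0 → A_y = 56.34 kN.
ΣM about A: M_A − 15·sin25°·3.4 − 50·2.4 = 0 → M_A = 141.6 kN·m.

A_x = -13.59 kN, A_y = 56.34 kN, M_A = 141.6 kN·m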